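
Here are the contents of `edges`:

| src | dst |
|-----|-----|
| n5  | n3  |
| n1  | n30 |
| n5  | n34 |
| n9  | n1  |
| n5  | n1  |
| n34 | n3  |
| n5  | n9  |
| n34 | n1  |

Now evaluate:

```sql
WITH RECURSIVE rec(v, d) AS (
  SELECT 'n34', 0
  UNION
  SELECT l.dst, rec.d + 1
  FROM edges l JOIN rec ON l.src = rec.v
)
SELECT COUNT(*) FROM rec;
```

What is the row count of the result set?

4

Base: (n34, d=0).
Iteration 1: edges from {n34} -> (n1, d=1), (n3, d=1).
Iteration 2: edges from {n1,n3} -> (n30, d=2).
Iteration 3: no outgoing edges from {n30}; recursion stops.
Total rows emitted: 4.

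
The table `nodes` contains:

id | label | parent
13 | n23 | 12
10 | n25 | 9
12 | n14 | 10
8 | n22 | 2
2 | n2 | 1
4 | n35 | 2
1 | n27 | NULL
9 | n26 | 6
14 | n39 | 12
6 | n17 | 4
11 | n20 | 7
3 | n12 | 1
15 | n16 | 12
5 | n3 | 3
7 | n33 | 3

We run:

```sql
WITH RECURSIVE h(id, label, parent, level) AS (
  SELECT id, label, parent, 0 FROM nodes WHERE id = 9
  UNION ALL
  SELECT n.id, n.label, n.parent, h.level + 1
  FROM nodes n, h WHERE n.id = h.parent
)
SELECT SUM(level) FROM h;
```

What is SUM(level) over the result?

10

Base: id=9 (n26), parent=6, level 0.
Iteration 1: join on id=6 -> n17 (id 6, parent=4, level 1).
Iteration 2: join on id=4 -> n35 (id 4, parent=2, level 2).
Iteration 3: join on id=2 -> n2 (id 2, parent=1, level 3).
Iteration 4: join on id=1 -> n27 (id 1, parent=NULL, level 4).
Iteration 5: parent is NULL; no match; recursion stops.
SUM(level) = 0 + 1 + 2 + 3 + 4 = 10.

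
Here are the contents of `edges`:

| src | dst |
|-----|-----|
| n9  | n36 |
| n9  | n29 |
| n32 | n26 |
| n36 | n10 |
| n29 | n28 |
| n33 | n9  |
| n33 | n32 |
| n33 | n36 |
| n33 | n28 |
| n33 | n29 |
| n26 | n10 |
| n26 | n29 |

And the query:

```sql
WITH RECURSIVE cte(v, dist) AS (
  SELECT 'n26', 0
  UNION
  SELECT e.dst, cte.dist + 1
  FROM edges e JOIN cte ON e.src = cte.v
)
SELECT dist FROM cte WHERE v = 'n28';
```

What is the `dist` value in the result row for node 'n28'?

2

Base: (n26, dist=0).
Iteration 1: edges from {n26} -> (n10, dist=1), (n29, dist=1).
Iteration 2: edges from {n10,n29} -> (n28, dist=2).
Iteration 3: no outgoing edges from {n28}; recursion stops.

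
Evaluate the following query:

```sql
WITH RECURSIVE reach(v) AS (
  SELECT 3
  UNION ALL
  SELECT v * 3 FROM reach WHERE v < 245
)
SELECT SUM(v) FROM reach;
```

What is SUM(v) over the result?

1092

Base: v=3.
Iteration 1: 3 < 245 holds -> v = 3 * 3 = 9.
Iteration 2: 9 < 245 holds -> v = 9 * 3 = 27.
Iteration 3: 27 < 245 holds -> v = 27 * 3 = 81.
Iteration 4: 81 < 245 holds -> v = 81 * 3 = 243.
Iteration 5: 243 < 245 holds -> v = 243 * 3 = 729.
Iteration 6: 729 < 245 fails; recursion stops.
SUM(v) = 3 + 9 + 27 + 81 + 243 + 729 = 1092.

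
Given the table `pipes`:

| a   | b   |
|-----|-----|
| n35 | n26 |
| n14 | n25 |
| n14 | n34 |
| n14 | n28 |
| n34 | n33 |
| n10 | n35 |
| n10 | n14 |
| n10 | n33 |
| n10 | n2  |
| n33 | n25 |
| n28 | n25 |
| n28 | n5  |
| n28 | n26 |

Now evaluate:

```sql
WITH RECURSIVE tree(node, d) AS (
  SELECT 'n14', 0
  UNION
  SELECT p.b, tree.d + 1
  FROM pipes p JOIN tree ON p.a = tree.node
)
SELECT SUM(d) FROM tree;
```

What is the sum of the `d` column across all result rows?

Base: (n14, d=0).
Iteration 1: edges from {n14} -> (n25, d=1), (n28, d=1), (n34, d=1).
Iteration 2: edges from {n25,n28,n34} -> (n25, d=2), (n26, d=2), (n33, d=2), (n5, d=2).
Iteration 3: edges from {n25,n26,n33,n5} -> (n25, d=3).
Iteration 4: no outgoing edges from {n25}; recursion stops.
SUM(d) = 0 + 1 + 1 + 1 + 2 + 2 + 2 + 2 + 3 = 14.

14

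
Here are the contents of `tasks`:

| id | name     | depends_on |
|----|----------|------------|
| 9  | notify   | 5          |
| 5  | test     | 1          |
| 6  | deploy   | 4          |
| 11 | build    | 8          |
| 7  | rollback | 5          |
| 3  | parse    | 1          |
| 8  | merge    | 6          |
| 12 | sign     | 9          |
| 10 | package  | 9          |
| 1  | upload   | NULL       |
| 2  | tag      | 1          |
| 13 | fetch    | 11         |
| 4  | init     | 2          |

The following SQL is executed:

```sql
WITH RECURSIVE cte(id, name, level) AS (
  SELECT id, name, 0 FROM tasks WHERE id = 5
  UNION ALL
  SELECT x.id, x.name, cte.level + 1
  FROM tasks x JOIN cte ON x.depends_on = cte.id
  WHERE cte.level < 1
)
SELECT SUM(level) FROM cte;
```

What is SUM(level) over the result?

Base: id=5 (test) at level 0.
Iteration 1: rows with depends_on in {5} -> rollback (id 7, level 1), notify (id 9, level 1).
Iteration 2: level < 1 fails for all current rows; recursion stops.
SUM(level) = 0 + 1 + 1 = 2.

2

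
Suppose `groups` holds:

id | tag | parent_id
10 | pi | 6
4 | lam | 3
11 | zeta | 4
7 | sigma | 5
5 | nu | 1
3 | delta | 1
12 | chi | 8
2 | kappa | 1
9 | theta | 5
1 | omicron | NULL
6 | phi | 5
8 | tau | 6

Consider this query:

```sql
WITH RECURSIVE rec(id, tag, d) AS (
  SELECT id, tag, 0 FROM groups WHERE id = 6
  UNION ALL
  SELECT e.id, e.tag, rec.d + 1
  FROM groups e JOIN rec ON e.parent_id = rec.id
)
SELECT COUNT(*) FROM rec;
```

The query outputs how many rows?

Base: id=6 (phi) at d 0.
Iteration 1: rows with parent_id in {6} -> tau (id 8, d 1), pi (id 10, d 1).
Iteration 2: rows with parent_id in {8,10} -> chi (id 12, d 2).
Iteration 3: no rows with parent_id in {12}; recursion stops.
Total rows emitted: 4.

4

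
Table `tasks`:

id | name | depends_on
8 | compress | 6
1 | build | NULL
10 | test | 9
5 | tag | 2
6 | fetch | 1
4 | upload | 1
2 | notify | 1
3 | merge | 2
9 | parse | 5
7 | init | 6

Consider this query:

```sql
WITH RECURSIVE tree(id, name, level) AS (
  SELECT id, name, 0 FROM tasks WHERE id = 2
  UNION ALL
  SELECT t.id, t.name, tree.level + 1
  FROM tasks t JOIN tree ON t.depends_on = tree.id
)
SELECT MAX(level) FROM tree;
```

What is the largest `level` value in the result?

3

Base: id=2 (notify) at level 0.
Iteration 1: rows with depends_on in {2} -> merge (id 3, level 1), tag (id 5, level 1).
Iteration 2: rows with depends_on in {3,5} -> parse (id 9, level 2).
Iteration 3: rows with depends_on in {9} -> test (id 10, level 3).
Iteration 4: no rows with depends_on in {10}; recursion stops.
level values: 0, 1, 1, 2, 3; the maximum is 3.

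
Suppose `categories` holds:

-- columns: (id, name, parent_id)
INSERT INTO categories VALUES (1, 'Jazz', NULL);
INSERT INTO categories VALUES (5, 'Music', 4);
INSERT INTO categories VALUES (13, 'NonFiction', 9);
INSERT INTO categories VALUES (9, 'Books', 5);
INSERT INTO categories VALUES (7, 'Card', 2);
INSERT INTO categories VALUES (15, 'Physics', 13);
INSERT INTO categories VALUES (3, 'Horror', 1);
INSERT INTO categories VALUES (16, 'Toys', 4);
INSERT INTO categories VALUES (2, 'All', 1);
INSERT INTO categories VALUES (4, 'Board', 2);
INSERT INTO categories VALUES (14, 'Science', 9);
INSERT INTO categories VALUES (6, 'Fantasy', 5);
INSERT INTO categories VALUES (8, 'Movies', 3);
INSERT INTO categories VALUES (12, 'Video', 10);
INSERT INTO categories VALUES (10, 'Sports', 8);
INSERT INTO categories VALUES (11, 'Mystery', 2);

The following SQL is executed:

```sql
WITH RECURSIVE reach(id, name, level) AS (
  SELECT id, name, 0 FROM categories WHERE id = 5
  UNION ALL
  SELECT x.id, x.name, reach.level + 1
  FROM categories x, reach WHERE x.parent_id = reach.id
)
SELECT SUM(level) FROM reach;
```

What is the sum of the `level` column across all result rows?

9

Base: id=5 (Music) at level 0.
Iteration 1: rows with parent_id in {5} -> Fantasy (id 6, level 1), Books (id 9, level 1).
Iteration 2: rows with parent_id in {6,9} -> NonFiction (id 13, level 2), Science (id 14, level 2).
Iteration 3: rows with parent_id in {13,14} -> Physics (id 15, level 3).
Iteration 4: no rows with parent_id in {15}; recursion stops.
SUM(level) = 0 + 1 + 1 + 2 + 2 + 3 = 9.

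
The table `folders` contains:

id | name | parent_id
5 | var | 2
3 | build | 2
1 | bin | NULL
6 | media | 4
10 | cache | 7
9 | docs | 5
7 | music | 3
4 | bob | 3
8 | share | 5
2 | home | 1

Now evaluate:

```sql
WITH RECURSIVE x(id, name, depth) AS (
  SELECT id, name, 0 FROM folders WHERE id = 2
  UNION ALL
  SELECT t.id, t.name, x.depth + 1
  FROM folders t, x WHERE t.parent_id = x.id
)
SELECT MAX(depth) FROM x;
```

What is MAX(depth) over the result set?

3

Base: id=2 (home) at depth 0.
Iteration 1: rows with parent_id in {2} -> build (id 3, depth 1), var (id 5, depth 1).
Iteration 2: rows with parent_id in {3,5} -> bob (id 4, depth 2), music (id 7, depth 2), share (id 8, depth 2), docs (id 9, depth 2).
Iteration 3: rows with parent_id in {4,7,8,9} -> media (id 6, depth 3), cache (id 10, depth 3).
Iteration 4: no rows with parent_id in {6,10}; recursion stops.
depth values: 0, 1, 1, 2, 2, 2, 2, 3, 3; the maximum is 3.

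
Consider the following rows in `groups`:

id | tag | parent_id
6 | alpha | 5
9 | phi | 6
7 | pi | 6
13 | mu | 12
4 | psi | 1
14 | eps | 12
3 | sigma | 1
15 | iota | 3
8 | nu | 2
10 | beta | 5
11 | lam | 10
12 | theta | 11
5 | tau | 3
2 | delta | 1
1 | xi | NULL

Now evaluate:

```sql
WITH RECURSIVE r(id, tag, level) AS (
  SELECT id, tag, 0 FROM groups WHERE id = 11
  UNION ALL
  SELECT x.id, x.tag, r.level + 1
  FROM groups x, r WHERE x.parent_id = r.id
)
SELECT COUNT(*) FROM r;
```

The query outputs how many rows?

Base: id=11 (lam) at level 0.
Iteration 1: rows with parent_id in {11} -> theta (id 12, level 1).
Iteration 2: rows with parent_id in {12} -> mu (id 13, level 2), eps (id 14, level 2).
Iteration 3: no rows with parent_id in {13,14}; recursion stops.
Total rows emitted: 4.

4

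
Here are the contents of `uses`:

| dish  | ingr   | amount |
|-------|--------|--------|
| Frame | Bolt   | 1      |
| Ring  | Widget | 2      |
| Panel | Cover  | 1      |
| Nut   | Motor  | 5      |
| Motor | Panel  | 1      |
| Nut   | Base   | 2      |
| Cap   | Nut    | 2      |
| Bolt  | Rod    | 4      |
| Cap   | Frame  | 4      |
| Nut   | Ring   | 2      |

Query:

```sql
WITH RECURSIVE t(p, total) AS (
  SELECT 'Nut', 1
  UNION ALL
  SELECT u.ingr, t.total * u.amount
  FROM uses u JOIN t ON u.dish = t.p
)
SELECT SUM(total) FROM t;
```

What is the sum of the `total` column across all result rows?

Base: (Nut, total=1).
Iteration 1: components of {Nut} -> Base = 1*2 = 2, Motor = 1*5 = 5, Ring = 1*2 = 2.
Iteration 2: components of {Base,Motor,Ring} -> Panel = 5*1 = 5, Widget = 2*2 = 4.
Iteration 3: components of {Panel,Widget} -> Cover = 5*1 = 5.
Iteration 4: no further components; recursion stops.
SUM(total) = 1 + 5 + 2 + 2 + 5 + 4 + 5 = 24.

24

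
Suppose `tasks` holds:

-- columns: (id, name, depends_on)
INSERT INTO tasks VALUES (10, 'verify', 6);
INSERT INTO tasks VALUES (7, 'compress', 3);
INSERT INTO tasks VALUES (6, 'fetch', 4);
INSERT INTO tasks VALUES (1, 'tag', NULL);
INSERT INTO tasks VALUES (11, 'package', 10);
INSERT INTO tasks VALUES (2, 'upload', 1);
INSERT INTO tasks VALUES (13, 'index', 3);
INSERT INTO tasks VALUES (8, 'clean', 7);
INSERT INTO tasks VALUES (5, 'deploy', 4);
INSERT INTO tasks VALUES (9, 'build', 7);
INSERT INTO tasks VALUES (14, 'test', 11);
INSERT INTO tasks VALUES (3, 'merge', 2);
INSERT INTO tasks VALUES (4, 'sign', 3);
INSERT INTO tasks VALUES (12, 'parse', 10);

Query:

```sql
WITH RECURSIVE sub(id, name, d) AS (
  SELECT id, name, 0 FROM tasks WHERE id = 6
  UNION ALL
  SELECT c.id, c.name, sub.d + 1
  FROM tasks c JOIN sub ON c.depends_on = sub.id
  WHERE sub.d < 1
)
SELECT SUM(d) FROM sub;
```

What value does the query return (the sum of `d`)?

Base: id=6 (fetch) at d 0.
Iteration 1: rows with depends_on in {6} -> verify (id 10, d 1).
Iteration 2: d < 1 fails for all current rows; recursion stops.
SUM(d) = 0 + 1 = 1.

1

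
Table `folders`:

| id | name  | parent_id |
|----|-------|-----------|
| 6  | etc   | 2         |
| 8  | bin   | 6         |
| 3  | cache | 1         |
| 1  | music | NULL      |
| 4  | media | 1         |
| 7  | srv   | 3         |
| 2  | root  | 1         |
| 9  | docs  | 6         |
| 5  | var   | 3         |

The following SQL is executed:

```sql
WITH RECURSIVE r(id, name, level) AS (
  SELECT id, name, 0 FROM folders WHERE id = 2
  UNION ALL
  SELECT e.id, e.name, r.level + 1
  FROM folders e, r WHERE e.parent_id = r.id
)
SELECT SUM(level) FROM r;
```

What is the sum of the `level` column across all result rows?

5

Base: id=2 (root) at level 0.
Iteration 1: rows with parent_id in {2} -> etc (id 6, level 1).
Iteration 2: rows with parent_id in {6} -> bin (id 8, level 2), docs (id 9, level 2).
Iteration 3: no rows with parent_id in {8,9}; recursion stops.
SUM(level) = 0 + 1 + 2 + 2 = 5.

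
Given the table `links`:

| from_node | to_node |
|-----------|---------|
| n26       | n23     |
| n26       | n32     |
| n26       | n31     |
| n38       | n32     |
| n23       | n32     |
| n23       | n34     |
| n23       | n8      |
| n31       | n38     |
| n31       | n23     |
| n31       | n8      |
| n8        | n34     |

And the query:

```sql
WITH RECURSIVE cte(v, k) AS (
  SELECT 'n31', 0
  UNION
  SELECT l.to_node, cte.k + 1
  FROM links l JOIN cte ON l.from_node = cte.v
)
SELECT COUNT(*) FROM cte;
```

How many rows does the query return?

8

Base: (n31, k=0).
Iteration 1: edges from {n31} -> (n23, k=1), (n38, k=1), (n8, k=1).
Iteration 2: edges from {n23,n38,n8} -> (n32, k=2), (n34, k=2), (n8, k=2). [UNION drops 2 duplicate row(s)]
Iteration 3: edges from {n32,n34,n8} -> (n34, k=3).
Iteration 4: no outgoing edges from {n34}; recursion stops.
Total rows emitted: 8.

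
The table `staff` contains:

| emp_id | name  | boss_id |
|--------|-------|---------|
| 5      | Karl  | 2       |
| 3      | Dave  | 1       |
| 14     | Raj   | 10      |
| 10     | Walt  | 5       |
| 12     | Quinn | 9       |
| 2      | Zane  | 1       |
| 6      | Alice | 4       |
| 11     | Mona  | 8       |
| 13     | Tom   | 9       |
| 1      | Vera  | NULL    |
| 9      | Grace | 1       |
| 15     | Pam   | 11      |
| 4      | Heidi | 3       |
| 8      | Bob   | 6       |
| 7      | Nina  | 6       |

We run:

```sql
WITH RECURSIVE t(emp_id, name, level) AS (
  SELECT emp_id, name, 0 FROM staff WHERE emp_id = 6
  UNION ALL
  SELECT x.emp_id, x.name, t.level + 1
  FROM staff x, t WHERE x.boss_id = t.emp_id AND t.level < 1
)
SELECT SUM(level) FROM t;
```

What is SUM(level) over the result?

2

Base: emp_id=6 (Alice) at level 0.
Iteration 1: rows with boss_id in {6} -> Nina (id 7, level 1), Bob (id 8, level 1).
Iteration 2: level < 1 fails for all current rows; recursion stops.
SUM(level) = 0 + 1 + 1 = 2.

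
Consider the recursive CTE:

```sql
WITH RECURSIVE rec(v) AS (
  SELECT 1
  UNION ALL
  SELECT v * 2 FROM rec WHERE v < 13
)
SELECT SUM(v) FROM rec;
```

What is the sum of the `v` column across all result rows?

31

Base: v=1.
Iteration 1: 1 < 13 holds -> v = 1 * 2 = 2.
Iteration 2: 2 < 13 holds -> v = 2 * 2 = 4.
Iteration 3: 4 < 13 holds -> v = 4 * 2 = 8.
Iteration 4: 8 < 13 holds -> v = 8 * 2 = 16.
Iteration 5: 16 < 13 fails; recursion stops.
SUM(v) = 1 + 2 + 4 + 8 + 16 = 31.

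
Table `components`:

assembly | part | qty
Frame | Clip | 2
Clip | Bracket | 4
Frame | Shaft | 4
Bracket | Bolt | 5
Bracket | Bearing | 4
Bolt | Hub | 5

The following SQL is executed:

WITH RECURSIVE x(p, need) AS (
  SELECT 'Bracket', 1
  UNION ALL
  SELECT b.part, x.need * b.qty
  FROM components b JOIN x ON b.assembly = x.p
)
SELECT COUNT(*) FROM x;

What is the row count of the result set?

4

Base: (Bracket, need=1).
Iteration 1: components of {Bracket} -> Bearing = 1*4 = 4, Bolt = 1*5 = 5.
Iteration 2: components of {Bearing,Bolt} -> Hub = 5*5 = 25.
Iteration 3: no further components; recursion stops.
Total rows emitted: 4.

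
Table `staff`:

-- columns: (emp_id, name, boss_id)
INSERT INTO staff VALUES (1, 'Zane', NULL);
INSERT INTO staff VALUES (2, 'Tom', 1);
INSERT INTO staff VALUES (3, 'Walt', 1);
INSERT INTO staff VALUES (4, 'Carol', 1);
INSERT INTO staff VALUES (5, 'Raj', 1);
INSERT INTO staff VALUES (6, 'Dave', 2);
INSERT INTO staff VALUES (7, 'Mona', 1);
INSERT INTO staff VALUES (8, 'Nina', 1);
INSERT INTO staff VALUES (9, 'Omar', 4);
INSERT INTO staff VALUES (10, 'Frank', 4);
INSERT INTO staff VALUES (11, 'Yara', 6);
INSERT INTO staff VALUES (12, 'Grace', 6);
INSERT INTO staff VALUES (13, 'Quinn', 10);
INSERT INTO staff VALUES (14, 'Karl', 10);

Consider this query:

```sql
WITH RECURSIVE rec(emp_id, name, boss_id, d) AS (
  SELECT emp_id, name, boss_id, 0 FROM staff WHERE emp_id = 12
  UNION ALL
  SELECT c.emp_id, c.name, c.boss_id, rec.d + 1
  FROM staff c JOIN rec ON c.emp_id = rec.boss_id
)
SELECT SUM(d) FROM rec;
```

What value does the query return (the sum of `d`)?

Base: emp_id=12 (Grace), boss_id=6, d 0.
Iteration 1: join on emp_id=6 -> Dave (id 6, boss_id=2, d 1).
Iteration 2: join on emp_id=2 -> Tom (id 2, boss_id=1, d 2).
Iteration 3: join on emp_id=1 -> Zane (id 1, boss_id=NULL, d 3).
Iteration 4: boss_id is NULL; no match; recursion stops.
SUM(d) = 0 + 1 + 2 + 3 = 6.

6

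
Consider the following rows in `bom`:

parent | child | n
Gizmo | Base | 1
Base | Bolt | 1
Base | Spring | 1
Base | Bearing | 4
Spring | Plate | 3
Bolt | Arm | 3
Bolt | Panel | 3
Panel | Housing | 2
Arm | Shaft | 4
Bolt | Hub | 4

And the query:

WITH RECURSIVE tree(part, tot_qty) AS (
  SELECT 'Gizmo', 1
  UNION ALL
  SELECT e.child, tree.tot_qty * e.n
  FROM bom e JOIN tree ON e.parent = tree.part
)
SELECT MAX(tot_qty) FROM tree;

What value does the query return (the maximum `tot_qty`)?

12

Base: (Gizmo, tot_qty=1).
Iteration 1: components of {Gizmo} -> Base = 1*1 = 1.
Iteration 2: components of {Base} -> Bearing = 1*4 = 4, Bolt = 1*1 = 1, Spring = 1*1 = 1.
Iteration 3: components of {Bearing,Bolt,Spring} -> Arm = 1*3 = 3, Hub = 1*4 = 4, Panel = 1*3 = 3, Plate = 1*3 = 3.
Iteration 4: components of {Arm,Hub,Panel,Plate} -> Housing = 3*2 = 6, Shaft = 3*4 = 12.
Iteration 5: no further components; recursion stops.
tot_qty values: 1, 1, 1, 1, 4, 3, 3, 4, 3, 12, 6; the maximum is 12.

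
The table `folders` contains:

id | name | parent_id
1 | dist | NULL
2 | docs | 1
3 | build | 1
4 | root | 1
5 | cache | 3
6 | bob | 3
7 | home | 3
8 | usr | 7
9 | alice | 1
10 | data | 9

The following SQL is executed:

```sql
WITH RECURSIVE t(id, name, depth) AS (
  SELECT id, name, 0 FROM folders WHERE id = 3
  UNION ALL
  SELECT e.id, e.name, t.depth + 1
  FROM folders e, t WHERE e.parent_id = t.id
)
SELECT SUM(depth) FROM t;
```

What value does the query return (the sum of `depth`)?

5

Base: id=3 (build) at depth 0.
Iteration 1: rows with parent_id in {3} -> cache (id 5, depth 1), bob (id 6, depth 1), home (id 7, depth 1).
Iteration 2: rows with parent_id in {5,6,7} -> usr (id 8, depth 2).
Iteration 3: no rows with parent_id in {8}; recursion stops.
SUM(depth) = 0 + 1 + 1 + 1 + 2 = 5.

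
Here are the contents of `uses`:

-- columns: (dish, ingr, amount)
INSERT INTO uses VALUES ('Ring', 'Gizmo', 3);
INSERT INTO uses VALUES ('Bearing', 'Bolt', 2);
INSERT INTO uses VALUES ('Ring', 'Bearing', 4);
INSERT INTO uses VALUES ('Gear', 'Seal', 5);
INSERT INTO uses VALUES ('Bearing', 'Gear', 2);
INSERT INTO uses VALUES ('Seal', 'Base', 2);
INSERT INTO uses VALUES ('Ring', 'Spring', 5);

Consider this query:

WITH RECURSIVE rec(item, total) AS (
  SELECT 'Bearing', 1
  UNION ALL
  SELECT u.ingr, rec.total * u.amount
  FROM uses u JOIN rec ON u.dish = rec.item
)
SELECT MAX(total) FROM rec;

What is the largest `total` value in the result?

20

Base: (Bearing, total=1).
Iteration 1: components of {Bearing} -> Bolt = 1*2 = 2, Gear = 1*2 = 2.
Iteration 2: components of {Bolt,Gear} -> Seal = 2*5 = 10.
Iteration 3: components of {Seal} -> Base = 10*2 = 20.
Iteration 4: no further components; recursion stops.
total values: 1, 2, 2, 10, 20; the maximum is 20.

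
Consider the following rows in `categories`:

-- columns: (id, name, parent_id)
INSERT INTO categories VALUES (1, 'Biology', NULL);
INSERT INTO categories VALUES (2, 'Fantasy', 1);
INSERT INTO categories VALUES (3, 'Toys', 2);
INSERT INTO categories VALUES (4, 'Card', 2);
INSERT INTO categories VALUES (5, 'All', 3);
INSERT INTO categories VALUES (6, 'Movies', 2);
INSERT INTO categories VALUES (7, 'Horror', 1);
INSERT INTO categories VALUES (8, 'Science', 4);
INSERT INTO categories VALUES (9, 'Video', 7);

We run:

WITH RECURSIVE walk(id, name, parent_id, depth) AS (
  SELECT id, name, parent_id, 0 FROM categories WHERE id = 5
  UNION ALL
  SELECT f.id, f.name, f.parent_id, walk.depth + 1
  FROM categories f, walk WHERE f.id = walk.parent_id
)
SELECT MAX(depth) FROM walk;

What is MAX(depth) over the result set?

Base: id=5 (All), parent_id=3, depth 0.
Iteration 1: join on id=3 -> Toys (id 3, parent_id=2, depth 1).
Iteration 2: join on id=2 -> Fantasy (id 2, parent_id=1, depth 2).
Iteration 3: join on id=1 -> Biology (id 1, parent_id=NULL, depth 3).
Iteration 4: parent_id is NULL; no match; recursion stops.
depth values: 0, 1, 2, 3; the maximum is 3.

3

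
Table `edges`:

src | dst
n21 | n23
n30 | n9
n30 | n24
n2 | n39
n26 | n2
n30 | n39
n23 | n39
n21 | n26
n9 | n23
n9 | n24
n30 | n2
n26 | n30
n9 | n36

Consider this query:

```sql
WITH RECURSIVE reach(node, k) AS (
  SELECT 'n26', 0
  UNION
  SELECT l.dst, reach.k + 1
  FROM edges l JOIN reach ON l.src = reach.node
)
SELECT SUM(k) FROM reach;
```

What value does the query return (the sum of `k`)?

Base: (n26, k=0).
Iteration 1: edges from {n26} -> (n2, k=1), (n30, k=1).
Iteration 2: edges from {n2,n30} -> (n2, k=2), (n24, k=2), (n39, k=2), (n9, k=2). [UNION drops 1 duplicate row(s)]
Iteration 3: edges from {n2,n24,n39,n9} -> (n23, k=3), (n24, k=3), (n36, k=3), (n39, k=3).
Iteration 4: edges from {n23,n24,n36,n39} -> (n39, k=4).
Iteration 5: no outgoing edges from {n39}; recursion stops.
SUM(k) = 0 + 1 + 1 + 2 + 2 + 2 + 2 + 3 + 3 + 3 + 3 + 4 = 26.

26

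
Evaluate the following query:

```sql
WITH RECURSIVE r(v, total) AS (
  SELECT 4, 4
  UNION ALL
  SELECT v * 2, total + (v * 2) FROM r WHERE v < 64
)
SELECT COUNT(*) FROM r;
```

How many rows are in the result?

5

Base: v=4, total=4.
Iteration 1: 4 < 64 holds -> v = 4 * 2 = 8, total = 4 + 8 = 12.
Iteration 2: 8 < 64 holds -> v = 8 * 2 = 16, total = 12 + 16 = 28.
Iteration 3: 16 < 64 holds -> v = 16 * 2 = 32, total = 28 + 32 = 60.
Iteration 4: 32 < 64 holds -> v = 32 * 2 = 64, total = 60 + 64 = 124.
Iteration 5: 64 < 64 fails; recursion stops.
Total rows emitted: 5.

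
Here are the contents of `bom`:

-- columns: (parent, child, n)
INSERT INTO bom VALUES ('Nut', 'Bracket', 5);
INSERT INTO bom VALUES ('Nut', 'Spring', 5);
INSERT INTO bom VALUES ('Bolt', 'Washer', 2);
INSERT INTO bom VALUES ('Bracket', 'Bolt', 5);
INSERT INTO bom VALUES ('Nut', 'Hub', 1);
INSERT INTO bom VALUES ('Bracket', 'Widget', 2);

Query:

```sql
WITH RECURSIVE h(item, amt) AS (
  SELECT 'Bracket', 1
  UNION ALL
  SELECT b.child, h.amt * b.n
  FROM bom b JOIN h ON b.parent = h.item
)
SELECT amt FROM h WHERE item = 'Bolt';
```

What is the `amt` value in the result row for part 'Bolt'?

Base: (Bracket, amt=1).
Iteration 1: components of {Bracket} -> Bolt = 1*5 = 5, Widget = 1*2 = 2.
Iteration 2: components of {Bolt,Widget} -> Washer = 5*2 = 10.
Iteration 3: no further components; recursion stops.

5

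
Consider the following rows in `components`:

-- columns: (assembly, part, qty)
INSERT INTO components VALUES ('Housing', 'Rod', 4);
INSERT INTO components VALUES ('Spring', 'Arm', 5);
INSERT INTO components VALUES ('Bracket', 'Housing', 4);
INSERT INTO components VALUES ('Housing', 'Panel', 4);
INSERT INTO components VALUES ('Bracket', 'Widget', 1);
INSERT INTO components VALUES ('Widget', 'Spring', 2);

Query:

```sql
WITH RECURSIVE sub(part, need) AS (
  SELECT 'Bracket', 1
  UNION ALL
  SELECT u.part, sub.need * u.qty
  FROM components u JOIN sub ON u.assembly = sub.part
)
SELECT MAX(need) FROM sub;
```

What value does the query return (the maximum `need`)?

16

Base: (Bracket, need=1).
Iteration 1: components of {Bracket} -> Housing = 1*4 = 4, Widget = 1*1 = 1.
Iteration 2: components of {Housing,Widget} -> Panel = 4*4 = 16, Rod = 4*4 = 16, Spring = 1*2 = 2.
Iteration 3: components of {Panel,Rod,Spring} -> Arm = 2*5 = 10.
Iteration 4: no further components; recursion stops.
need values: 1, 4, 1, 16, 16, 2, 10; the maximum is 16.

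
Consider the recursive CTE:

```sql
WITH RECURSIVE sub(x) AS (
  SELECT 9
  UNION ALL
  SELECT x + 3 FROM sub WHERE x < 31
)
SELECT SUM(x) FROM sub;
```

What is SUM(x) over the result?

Base: x=9.
Iteration 1: 9 < 31 holds -> x = 9 + 3 = 12.
Iteration 2: 12 < 31 holds -> x = 12 + 3 = 15.
Iteration 3: 15 < 31 holds -> x = 15 + 3 = 18.
Iteration 4: 18 < 31 holds -> x = 18 + 3 = 21.
Iteration 5: 21 < 31 holds -> x = 21 + 3 = 24.
Iteration 6: 24 < 31 holds -> x = 24 + 3 = 27.
Iteration 7: 27 < 31 holds -> x = 27 + 3 = 30.
Iteration 8: 30 < 31 holds -> x = 30 + 3 = 33.
Iteration 9: 33 < 31 fails; recursion stops.
SUM(x) = 9 + 12 + 15 + 18 + 21 + 24 + 27 + 30 + 33 = 189.

189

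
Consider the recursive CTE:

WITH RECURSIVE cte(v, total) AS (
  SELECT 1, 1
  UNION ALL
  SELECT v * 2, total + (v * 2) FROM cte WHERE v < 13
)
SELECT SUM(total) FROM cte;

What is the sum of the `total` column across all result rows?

Base: v=1, total=1.
Iteration 1: 1 < 13 holds -> v = 1 * 2 = 2, total = 1 + 2 = 3.
Iteration 2: 2 < 13 holds -> v = 2 * 2 = 4, total = 3 + 4 = 7.
Iteration 3: 4 < 13 holds -> v = 4 * 2 = 8, total = 7 + 8 = 15.
Iteration 4: 8 < 13 holds -> v = 8 * 2 = 16, total = 15 + 16 = 31.
Iteration 5: 16 < 13 fails; recursion stops.
SUM(total) = 1 + 3 + 7 + 15 + 31 = 57.

57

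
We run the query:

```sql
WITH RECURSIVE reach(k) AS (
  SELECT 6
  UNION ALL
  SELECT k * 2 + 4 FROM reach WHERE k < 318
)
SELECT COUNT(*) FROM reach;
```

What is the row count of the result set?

7

Base: k=6.
Iteration 1: 6 < 318 holds -> k = 6 * 2 + 4 = 16.
Iteration 2: 16 < 318 holds -> k = 16 * 2 + 4 = 36.
Iteration 3: 36 < 318 holds -> k = 36 * 2 + 4 = 76.
Iteration 4: 76 < 318 holds -> k = 76 * 2 + 4 = 156.
Iteration 5: 156 < 318 holds -> k = 156 * 2 + 4 = 316.
Iteration 6: 316 < 318 holds -> k = 316 * 2 + 4 = 636.
Iteration 7: 636 < 318 fails; recursion stops.
Total rows emitted: 7.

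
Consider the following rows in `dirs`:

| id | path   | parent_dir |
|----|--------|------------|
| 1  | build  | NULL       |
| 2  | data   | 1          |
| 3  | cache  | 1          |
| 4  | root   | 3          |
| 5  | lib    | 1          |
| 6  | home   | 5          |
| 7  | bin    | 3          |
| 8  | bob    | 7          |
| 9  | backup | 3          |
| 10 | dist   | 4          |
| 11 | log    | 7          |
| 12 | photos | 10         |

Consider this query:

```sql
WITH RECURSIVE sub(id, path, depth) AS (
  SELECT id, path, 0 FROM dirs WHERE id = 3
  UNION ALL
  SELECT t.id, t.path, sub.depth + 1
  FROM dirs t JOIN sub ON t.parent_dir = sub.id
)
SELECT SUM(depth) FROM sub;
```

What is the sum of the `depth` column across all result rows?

12

Base: id=3 (cache) at depth 0.
Iteration 1: rows with parent_dir in {3} -> root (id 4, depth 1), bin (id 7, depth 1), backup (id 9, depth 1).
Iteration 2: rows with parent_dir in {4,7,9} -> bob (id 8, depth 2), dist (id 10, depth 2), log (id 11, depth 2).
Iteration 3: rows with parent_dir in {8,10,11} -> photos (id 12, depth 3).
Iteration 4: no rows with parent_dir in {12}; recursion stops.
SUM(depth) = 0 + 1 + 1 + 1 + 2 + 2 + 2 + 3 = 12.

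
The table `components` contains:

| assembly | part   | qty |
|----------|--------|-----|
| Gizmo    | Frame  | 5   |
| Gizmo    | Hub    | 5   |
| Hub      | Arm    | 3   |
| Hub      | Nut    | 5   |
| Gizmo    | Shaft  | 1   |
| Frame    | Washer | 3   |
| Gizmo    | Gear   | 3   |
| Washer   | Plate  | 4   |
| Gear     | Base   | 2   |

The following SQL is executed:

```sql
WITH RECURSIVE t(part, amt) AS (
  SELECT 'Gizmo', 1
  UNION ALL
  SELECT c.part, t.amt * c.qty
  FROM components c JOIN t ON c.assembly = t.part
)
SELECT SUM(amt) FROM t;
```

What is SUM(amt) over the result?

Base: (Gizmo, amt=1).
Iteration 1: components of {Gizmo} -> Frame = 1*5 = 5, Gear = 1*3 = 3, Hub = 1*5 = 5, Shaft = 1*1 = 1.
Iteration 2: components of {Frame,Gear,Hub,Shaft} -> Arm = 5*3 = 15, Base = 3*2 = 6, Nut = 5*5 = 25, Washer = 5*3 = 15.
Iteration 3: components of {Arm,Base,Nut,Washer} -> Plate = 15*4 = 60.
Iteration 4: no further components; recursion stops.
SUM(amt) = 1 + 5 + 5 + 1 + 3 + 15 + 15 + 25 + 6 + 60 = 136.

136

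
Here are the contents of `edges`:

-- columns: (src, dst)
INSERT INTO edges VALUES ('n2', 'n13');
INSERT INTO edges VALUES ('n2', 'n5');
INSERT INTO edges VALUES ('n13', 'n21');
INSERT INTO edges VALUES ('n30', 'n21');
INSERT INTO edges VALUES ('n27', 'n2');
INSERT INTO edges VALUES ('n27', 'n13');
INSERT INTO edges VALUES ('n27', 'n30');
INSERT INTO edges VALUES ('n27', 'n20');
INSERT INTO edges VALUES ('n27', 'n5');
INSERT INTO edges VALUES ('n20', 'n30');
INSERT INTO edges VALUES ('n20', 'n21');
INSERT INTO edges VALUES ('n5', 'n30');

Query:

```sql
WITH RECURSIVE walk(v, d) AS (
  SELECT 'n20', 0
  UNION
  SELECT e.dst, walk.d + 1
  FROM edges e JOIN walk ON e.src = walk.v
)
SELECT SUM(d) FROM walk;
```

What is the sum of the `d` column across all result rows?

4

Base: (n20, d=0).
Iteration 1: edges from {n20} -> (n21, d=1), (n30, d=1).
Iteration 2: edges from {n21,n30} -> (n21, d=2).
Iteration 3: no outgoing edges from {n21}; recursion stops.
SUM(d) = 0 + 1 + 1 + 2 = 4.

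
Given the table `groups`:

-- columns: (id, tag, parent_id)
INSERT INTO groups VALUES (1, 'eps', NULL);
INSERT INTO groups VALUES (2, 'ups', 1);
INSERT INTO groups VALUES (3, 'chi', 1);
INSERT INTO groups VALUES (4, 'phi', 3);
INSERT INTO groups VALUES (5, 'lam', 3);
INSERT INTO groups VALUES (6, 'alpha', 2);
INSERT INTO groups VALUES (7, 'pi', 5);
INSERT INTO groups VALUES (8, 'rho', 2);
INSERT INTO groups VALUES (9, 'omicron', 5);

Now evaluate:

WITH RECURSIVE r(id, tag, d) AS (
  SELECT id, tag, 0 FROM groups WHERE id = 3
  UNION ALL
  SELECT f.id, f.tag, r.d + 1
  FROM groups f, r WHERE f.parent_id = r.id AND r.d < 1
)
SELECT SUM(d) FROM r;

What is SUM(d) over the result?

Base: id=3 (chi) at d 0.
Iteration 1: rows with parent_id in {3} -> phi (id 4, d 1), lam (id 5, d 1).
Iteration 2: d < 1 fails for all current rows; recursion stops.
SUM(d) = 0 + 1 + 1 = 2.

2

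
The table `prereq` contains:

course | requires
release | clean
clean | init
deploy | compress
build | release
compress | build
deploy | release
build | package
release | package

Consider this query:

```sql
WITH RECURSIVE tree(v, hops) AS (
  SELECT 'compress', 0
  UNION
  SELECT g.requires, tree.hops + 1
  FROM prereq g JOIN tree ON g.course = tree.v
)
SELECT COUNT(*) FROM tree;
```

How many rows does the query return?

Base: (compress, hops=0).
Iteration 1: edges from {compress} -> (build, hops=1).
Iteration 2: edges from {build} -> (package, hops=2), (release, hops=2).
Iteration 3: edges from {package,release} -> (clean, hops=3), (package, hops=3).
Iteration 4: edges from {clean,package} -> (init, hops=4).
Iteration 5: no outgoing edges from {init}; recursion stops.
Total rows emitted: 7.

7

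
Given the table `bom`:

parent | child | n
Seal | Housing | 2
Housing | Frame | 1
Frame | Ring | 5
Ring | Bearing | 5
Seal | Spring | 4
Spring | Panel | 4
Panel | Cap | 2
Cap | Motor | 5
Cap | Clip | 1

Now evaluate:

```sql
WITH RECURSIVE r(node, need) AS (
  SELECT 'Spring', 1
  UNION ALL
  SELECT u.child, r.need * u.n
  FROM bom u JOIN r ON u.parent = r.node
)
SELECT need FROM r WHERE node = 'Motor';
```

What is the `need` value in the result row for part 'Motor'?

Base: (Spring, need=1).
Iteration 1: components of {Spring} -> Panel = 1*4 = 4.
Iteration 2: components of {Panel} -> Cap = 4*2 = 8.
Iteration 3: components of {Cap} -> Clip = 8*1 = 8, Motor = 8*5 = 40.
Iteration 4: no further components; recursion stops.

40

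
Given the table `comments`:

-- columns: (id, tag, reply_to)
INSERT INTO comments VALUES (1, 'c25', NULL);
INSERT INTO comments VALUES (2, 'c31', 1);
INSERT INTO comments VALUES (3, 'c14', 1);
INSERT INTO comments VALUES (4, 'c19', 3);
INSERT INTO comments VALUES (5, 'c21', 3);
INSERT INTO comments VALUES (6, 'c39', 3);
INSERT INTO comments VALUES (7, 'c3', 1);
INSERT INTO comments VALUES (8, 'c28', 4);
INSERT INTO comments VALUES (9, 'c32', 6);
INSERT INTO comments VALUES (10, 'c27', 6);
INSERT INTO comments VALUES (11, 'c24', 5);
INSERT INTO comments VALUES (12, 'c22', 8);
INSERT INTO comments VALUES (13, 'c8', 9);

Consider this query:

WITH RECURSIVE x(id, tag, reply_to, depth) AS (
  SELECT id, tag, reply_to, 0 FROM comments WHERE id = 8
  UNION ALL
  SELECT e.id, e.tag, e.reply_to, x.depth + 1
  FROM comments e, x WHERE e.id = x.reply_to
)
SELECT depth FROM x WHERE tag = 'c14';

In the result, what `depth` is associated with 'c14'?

2

Base: id=8 (c28), reply_to=4, depth 0.
Iteration 1: join on id=4 -> c19 (id 4, reply_to=3, depth 1).
Iteration 2: join on id=3 -> c14 (id 3, reply_to=1, depth 2).
Iteration 3: join on id=1 -> c25 (id 1, reply_to=NULL, depth 3).
Iteration 4: reply_to is NULL; no match; recursion stops.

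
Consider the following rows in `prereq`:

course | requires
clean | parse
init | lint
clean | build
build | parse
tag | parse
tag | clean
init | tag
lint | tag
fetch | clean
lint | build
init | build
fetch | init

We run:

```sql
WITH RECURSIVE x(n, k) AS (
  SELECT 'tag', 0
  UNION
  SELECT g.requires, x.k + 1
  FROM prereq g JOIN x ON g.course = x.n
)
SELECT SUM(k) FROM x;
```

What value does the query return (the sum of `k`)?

9

Base: (tag, k=0).
Iteration 1: edges from {tag} -> (clean, k=1), (parse, k=1).
Iteration 2: edges from {clean,parse} -> (build, k=2), (parse, k=2).
Iteration 3: edges from {build,parse} -> (parse, k=3).
Iteration 4: no outgoing edges from {parse}; recursion stops.
SUM(k) = 0 + 1 + 1 + 2 + 2 + 3 = 9.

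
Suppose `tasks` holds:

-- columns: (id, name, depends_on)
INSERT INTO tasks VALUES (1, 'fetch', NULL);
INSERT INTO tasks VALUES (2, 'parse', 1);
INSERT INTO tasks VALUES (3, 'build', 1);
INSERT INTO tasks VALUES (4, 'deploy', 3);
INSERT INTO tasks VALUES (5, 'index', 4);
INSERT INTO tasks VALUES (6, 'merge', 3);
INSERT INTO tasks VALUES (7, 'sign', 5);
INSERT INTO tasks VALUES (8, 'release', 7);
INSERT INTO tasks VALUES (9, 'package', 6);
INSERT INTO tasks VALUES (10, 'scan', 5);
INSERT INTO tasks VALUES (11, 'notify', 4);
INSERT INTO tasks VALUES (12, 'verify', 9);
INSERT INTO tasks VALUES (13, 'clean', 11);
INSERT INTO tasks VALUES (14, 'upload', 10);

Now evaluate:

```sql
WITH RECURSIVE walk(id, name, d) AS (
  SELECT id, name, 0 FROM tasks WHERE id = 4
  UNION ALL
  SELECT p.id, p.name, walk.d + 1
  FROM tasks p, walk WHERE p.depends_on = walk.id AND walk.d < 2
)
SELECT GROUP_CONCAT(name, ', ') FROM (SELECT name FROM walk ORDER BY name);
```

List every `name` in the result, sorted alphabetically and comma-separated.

clean, deploy, index, notify, scan, sign

Base: id=4 (deploy) at d 0.
Iteration 1: rows with depends_on in {4} -> index (id 5, d 1), notify (id 11, d 1).
Iteration 2: rows with depends_on in {5,11} -> sign (id 7, d 2), scan (id 10, d 2), clean (id 13, d 2).
Iteration 3: d < 2 fails for all current rows; recursion stops.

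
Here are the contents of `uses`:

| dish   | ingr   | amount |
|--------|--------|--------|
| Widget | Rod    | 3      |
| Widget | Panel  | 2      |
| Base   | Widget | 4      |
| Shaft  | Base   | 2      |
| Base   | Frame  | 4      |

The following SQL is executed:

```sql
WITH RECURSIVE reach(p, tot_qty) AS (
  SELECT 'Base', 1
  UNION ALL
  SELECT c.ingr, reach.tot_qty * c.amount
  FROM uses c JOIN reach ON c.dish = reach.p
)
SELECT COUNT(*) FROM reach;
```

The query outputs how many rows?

5

Base: (Base, tot_qty=1).
Iteration 1: components of {Base} -> Frame = 1*4 = 4, Widget = 1*4 = 4.
Iteration 2: components of {Frame,Widget} -> Panel = 4*2 = 8, Rod = 4*3 = 12.
Iteration 3: no further components; recursion stops.
Total rows emitted: 5.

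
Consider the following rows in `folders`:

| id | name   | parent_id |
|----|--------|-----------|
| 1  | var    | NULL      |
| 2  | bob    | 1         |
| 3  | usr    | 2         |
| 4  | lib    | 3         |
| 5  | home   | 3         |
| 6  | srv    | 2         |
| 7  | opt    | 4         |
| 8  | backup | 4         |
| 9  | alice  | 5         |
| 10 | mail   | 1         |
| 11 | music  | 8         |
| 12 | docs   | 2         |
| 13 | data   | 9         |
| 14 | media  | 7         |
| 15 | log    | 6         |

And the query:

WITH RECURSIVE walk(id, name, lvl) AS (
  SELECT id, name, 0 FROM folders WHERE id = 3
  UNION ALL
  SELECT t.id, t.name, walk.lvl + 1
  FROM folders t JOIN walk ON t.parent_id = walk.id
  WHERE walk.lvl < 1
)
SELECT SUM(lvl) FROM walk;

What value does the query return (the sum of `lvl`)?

Base: id=3 (usr) at lvl 0.
Iteration 1: rows with parent_id in {3} -> lib (id 4, lvl 1), home (id 5, lvl 1).
Iteration 2: lvl < 1 fails for all current rows; recursion stops.
SUM(lvl) = 0 + 1 + 1 = 2.

2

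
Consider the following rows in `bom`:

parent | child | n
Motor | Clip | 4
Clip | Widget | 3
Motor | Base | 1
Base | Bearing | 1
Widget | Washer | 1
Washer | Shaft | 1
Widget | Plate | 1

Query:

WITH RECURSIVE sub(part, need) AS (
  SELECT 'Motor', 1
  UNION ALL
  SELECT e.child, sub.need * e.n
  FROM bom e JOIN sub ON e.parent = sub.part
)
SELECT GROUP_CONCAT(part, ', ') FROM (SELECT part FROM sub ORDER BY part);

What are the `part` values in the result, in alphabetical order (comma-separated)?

Base, Bearing, Clip, Motor, Plate, Shaft, Washer, Widget

Base: (Motor, need=1).
Iteration 1: components of {Motor} -> Base = 1*1 = 1, Clip = 1*4 = 4.
Iteration 2: components of {Base,Clip} -> Bearing = 1*1 = 1, Widget = 4*3 = 12.
Iteration 3: components of {Bearing,Widget} -> Plate = 12*1 = 12, Washer = 12*1 = 12.
Iteration 4: components of {Plate,Washer} -> Shaft = 12*1 = 12.
Iteration 5: no further components; recursion stops.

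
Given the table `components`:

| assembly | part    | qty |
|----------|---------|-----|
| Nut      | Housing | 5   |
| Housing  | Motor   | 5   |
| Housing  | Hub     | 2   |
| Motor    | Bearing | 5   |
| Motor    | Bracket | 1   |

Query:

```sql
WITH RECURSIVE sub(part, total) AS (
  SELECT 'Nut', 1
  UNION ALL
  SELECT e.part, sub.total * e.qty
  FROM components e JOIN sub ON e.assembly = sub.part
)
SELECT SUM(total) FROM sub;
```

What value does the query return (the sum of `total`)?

Base: (Nut, total=1).
Iteration 1: components of {Nut} -> Housing = 1*5 = 5.
Iteration 2: components of {Housing} -> Hub = 5*2 = 10, Motor = 5*5 = 25.
Iteration 3: components of {Hub,Motor} -> Bearing = 25*5 = 125, Bracket = 25*1 = 25.
Iteration 4: no further components; recursion stops.
SUM(total) = 1 + 5 + 25 + 10 + 125 + 25 = 191.

191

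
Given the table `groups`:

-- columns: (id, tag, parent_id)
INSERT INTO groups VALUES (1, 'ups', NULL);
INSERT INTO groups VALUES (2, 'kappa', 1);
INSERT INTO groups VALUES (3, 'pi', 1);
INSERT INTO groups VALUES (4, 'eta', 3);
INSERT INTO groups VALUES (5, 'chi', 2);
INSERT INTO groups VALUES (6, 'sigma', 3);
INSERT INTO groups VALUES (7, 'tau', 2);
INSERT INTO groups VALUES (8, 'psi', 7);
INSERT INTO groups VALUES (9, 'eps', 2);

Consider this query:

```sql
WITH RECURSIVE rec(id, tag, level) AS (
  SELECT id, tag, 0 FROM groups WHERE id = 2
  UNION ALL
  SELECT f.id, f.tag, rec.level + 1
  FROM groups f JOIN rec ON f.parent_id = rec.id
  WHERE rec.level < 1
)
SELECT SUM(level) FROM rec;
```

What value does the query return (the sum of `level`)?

Base: id=2 (kappa) at level 0.
Iteration 1: rows with parent_id in {2} -> chi (id 5, level 1), tau (id 7, level 1), eps (id 9, level 1).
Iteration 2: level < 1 fails for all current rows; recursion stops.
SUM(level) = 0 + 1 + 1 + 1 = 3.

3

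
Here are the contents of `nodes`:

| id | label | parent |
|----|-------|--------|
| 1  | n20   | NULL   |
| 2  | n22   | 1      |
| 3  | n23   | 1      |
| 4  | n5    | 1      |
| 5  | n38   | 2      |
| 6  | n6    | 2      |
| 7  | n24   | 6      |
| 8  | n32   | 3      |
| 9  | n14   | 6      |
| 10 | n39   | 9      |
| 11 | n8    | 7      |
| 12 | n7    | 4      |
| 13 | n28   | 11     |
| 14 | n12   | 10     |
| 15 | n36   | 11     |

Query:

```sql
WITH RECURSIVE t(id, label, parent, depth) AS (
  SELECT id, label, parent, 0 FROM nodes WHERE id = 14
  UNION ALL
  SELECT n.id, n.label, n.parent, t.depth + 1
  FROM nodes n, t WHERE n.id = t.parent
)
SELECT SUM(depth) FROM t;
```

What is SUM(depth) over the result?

Base: id=14 (n12), parent=10, depth 0.
Iteration 1: join on id=10 -> n39 (id 10, parent=9, depth 1).
Iteration 2: join on id=9 -> n14 (id 9, parent=6, depth 2).
Iteration 3: join on id=6 -> n6 (id 6, parent=2, depth 3).
Iteration 4: join on id=2 -> n22 (id 2, parent=1, depth 4).
Iteration 5: join on id=1 -> n20 (id 1, parent=NULL, depth 5).
Iteration 6: parent is NULL; no match; recursion stops.
SUM(depth) = 0 + 1 + 2 + 3 + 4 + 5 = 15.

15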